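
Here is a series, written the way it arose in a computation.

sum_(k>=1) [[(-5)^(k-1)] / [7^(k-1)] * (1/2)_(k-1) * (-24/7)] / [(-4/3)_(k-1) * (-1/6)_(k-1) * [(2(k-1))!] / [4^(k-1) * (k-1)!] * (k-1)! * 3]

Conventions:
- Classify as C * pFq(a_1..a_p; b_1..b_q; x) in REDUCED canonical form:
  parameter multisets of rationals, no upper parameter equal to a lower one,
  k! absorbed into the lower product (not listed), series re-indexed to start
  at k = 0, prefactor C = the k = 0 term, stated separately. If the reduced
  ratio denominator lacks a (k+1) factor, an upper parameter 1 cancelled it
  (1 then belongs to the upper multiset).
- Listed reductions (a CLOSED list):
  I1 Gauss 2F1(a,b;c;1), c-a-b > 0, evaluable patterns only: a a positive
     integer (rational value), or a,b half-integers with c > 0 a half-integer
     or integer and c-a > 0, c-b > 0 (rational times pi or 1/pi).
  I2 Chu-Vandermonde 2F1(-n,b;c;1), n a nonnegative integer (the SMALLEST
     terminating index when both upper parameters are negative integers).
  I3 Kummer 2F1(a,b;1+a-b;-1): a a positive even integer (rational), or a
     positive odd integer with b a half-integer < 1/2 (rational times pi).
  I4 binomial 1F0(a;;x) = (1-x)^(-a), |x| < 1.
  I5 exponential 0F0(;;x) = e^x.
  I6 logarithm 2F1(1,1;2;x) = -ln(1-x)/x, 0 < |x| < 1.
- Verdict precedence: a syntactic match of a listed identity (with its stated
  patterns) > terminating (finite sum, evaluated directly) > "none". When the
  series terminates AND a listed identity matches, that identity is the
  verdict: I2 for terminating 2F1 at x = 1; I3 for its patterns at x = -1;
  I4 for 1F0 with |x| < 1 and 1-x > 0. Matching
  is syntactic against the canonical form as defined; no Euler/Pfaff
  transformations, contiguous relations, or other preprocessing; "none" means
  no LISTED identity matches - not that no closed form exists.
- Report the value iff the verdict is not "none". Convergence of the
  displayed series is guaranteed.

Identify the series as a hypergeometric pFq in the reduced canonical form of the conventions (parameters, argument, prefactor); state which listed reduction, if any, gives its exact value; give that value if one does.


Key step: t_0 = -8/7 here, and the lower (2k)!/(4^k k!) block (C = -8/7, x = -5/7) is (1/2)_k.
Adjacent-term ratio: r(k) = (-5/7) * 1 / [(k-4/3) (k-1/6) (k+1)] - rational in k, leading ratio (-5/7); with t_0 = -8/7, classification follows.

Prefactor -8/7, argument -5/7: 0F2 with upper {-} over lower {-4/3, -1/6}. Verdict: none here - no I1-I6 shape fits x = -5/7 with lower {-4/3, -1/6}.


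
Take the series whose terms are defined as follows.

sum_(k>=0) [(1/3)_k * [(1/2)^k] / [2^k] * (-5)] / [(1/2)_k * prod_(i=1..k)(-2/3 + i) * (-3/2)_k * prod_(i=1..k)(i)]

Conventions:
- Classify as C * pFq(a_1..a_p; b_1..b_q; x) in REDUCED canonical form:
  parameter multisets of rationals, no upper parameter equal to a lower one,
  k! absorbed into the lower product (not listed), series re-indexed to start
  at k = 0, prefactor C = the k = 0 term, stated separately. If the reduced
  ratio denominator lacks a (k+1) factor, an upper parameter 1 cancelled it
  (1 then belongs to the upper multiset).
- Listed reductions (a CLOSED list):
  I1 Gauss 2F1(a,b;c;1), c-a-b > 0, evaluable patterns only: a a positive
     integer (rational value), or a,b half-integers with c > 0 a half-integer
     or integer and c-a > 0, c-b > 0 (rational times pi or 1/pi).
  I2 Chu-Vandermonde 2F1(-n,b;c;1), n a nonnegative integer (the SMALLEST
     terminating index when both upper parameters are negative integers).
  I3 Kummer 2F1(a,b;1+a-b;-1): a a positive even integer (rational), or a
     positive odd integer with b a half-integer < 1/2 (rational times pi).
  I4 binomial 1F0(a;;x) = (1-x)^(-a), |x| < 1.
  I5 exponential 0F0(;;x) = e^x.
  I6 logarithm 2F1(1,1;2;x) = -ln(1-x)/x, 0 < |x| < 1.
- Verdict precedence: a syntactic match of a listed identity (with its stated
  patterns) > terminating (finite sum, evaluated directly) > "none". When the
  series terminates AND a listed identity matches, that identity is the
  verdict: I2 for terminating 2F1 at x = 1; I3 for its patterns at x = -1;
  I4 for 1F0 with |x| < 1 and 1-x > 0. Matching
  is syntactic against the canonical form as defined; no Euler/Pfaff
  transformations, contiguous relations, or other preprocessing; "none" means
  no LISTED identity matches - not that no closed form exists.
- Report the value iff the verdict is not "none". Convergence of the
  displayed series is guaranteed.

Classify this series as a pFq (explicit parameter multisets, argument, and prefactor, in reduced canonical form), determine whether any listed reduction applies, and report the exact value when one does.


Reduced: x = 1/4, 0F2, upper = {-}, lower = {-3/2, 1/2}, C = -5. Verdict: none. Every listed pattern misses the 0F2 form at 1/4, upper {-}.

Key step: t_0 = -5 here, and the parameter 1/3 appears in both the upper and lower lists and cancels.
Adjacent-term ratio: r(k) = (1/4) * 1 / [(k-3/2) (k+1/2) (k+1)] - rational in k, leading ratio (1/4); with t_0 = -5, classification follows.


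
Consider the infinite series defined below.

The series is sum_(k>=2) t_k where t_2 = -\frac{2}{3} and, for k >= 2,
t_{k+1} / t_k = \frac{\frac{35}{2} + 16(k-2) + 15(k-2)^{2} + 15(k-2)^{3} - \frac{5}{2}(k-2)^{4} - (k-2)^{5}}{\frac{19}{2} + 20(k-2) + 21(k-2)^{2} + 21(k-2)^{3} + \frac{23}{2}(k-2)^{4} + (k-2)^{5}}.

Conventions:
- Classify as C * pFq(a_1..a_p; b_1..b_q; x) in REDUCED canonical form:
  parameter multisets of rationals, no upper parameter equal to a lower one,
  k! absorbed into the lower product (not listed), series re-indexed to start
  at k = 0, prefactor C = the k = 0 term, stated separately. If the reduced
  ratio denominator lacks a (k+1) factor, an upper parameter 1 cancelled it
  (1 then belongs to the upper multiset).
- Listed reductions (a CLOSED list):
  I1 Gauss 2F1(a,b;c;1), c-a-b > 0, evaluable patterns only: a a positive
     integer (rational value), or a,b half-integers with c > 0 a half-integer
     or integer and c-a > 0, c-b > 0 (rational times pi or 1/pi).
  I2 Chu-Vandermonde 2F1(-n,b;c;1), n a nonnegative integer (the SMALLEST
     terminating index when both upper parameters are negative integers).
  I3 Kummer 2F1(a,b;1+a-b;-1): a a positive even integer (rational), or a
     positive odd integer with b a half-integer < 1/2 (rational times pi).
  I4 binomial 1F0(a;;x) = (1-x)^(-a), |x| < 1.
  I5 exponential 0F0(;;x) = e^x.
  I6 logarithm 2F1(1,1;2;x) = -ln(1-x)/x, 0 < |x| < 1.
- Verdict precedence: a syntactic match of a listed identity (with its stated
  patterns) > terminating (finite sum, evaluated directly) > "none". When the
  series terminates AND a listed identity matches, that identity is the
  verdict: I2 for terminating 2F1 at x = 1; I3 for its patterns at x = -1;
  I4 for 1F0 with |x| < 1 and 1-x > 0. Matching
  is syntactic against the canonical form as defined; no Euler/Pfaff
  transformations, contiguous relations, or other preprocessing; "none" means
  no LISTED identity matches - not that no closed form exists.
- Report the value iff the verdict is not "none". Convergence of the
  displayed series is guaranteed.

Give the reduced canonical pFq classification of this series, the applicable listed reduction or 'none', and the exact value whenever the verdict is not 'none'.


Classification (C = -\frac{2}{3}): 2F1 with upper {-\frac{7}{2}, 5}, lower {\frac{19}{2}}, argument x = -1. Verdict at x = -1: Kummer's theorem (I3) matches (x = -1; c = \frac{19}{2} equals 1+a-b for upper {-\frac{7}{2}, 5}: listed pattern). Its exact value is \left(-\frac{255255}{262144}\right) \cdot \pi.

The tell: t_0 = -\frac{2}{3} here, and the parameter 1 appears in both the upper and lower lists and cancels (alongside the other common factor).
Step ratio: r(k) = -1 * (k-\frac{7}{2}) (k+5) / [(k+\frac{19}{2}) (k+1)] - rational in k. x = -1; t_0 = -\frac{2}{3}; negate the roots.


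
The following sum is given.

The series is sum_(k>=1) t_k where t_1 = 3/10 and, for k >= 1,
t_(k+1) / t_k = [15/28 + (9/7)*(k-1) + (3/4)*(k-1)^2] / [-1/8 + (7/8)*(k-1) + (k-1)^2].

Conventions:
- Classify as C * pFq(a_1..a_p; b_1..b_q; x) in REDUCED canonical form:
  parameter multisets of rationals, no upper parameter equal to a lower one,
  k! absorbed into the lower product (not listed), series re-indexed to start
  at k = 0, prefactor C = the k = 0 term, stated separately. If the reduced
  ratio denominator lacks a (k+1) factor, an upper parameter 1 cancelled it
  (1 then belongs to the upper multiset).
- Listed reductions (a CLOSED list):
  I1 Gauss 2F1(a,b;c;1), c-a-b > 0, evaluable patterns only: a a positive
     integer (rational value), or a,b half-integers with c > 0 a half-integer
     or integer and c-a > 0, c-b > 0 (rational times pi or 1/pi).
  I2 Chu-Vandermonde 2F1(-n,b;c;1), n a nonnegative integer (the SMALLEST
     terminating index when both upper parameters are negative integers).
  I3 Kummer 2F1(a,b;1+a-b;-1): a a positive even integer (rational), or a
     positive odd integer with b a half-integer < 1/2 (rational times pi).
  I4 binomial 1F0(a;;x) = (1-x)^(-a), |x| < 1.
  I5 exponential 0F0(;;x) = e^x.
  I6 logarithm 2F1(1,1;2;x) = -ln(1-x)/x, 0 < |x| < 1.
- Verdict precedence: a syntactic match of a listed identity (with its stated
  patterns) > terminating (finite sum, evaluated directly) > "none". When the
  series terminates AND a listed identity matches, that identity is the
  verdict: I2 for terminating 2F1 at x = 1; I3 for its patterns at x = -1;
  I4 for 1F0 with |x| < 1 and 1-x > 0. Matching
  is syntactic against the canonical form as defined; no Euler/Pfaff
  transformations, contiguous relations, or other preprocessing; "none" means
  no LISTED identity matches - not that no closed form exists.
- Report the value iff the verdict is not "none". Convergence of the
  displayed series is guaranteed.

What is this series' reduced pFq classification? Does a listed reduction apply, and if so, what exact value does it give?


At argument 3/4: a 2F1 with upper {5/7, 1}, lower {-1/8}, scaled by C = 3/10. Verdict: none. Every listed pattern misses the 2F1 form at 3/4, upper {5/7, 1}.

Structural cue: with t_0 = 3/10, factor the ratio over Q (C = 3/10, x = 3/4): negated roots = parameters.
Step ratio: r(k) = (3/4) * (k+5/7) (k+1) / [(k-1/8) (k+1)] - rational; roots negated = parameters, x = (3/4), C = 3/10.


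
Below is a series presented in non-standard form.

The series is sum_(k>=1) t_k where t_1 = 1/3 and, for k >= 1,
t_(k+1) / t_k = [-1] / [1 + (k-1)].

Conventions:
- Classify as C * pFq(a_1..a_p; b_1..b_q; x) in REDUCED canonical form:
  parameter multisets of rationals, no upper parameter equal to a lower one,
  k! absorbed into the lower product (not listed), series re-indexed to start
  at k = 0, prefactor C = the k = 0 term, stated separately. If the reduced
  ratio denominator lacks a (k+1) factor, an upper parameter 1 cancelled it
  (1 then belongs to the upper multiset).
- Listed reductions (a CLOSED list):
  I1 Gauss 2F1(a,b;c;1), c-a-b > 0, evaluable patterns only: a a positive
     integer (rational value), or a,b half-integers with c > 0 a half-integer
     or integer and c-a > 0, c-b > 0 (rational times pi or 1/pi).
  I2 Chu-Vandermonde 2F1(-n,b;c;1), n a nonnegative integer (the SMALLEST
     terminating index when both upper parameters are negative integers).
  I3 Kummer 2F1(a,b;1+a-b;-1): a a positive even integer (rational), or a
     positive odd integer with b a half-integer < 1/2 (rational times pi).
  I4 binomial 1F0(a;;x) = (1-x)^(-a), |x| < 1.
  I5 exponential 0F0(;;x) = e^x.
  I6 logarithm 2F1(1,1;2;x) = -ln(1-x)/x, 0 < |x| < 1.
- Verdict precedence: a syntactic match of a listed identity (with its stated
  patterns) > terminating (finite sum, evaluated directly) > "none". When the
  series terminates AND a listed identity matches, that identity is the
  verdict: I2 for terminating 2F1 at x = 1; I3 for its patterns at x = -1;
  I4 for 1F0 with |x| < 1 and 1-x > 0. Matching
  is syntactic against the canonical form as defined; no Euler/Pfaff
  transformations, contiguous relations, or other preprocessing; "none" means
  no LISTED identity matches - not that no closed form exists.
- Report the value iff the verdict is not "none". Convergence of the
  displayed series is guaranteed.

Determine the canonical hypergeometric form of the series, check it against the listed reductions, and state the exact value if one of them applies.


With C = 1/3: the canonical form is 0F0(-; -; -1). Verdict: this is exponential (I5) (the 0F0 exponential series at x = -1). Its exact value is (1/3) * e^(-1).

The tell: with t_0 = 1/3, the expanded ratio factors over Q; prefactor 1/3, roots give parameters.
Ratio: r(k) = (-1) * 1 / [(k+1)] ; factor over Q: parameters, x = (-1), and C = 1/3.


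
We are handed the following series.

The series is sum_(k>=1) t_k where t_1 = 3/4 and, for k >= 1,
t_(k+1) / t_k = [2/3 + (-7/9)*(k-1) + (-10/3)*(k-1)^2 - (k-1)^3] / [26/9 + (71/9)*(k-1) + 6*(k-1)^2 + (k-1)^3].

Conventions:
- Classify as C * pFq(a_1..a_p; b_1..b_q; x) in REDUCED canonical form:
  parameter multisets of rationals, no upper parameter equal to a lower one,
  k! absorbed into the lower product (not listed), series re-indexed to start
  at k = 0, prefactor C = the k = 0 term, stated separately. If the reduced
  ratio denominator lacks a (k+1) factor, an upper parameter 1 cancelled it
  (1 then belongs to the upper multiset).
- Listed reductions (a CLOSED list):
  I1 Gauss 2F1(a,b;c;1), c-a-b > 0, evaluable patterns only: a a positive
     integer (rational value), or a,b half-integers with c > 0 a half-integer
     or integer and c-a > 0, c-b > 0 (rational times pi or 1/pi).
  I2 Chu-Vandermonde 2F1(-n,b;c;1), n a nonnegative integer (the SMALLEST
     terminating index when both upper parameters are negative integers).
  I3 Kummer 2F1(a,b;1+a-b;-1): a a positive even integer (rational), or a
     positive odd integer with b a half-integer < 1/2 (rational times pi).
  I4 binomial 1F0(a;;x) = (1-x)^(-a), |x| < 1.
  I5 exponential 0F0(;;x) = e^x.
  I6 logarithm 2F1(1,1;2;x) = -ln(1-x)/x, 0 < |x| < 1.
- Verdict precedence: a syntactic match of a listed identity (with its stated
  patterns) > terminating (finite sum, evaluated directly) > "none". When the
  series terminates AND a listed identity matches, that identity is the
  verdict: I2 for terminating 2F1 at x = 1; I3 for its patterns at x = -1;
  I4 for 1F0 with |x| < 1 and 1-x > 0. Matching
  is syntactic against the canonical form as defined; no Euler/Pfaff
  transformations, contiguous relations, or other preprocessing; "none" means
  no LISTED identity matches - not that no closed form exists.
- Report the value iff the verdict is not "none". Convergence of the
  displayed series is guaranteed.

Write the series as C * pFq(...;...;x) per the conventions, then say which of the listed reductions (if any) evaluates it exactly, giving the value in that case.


Canonical form: C = 3/4 times 2F1 with upper {-1/3, 3}, lower {13/3}, x = -1. Verdict: none - this 2F1 at x = -1 matches no listed pattern, and upper {-1/3, 3} holds no stopper.

First insight: x = (-1) and the parameter 2/3 appears in both the upper and lower lists and cancels.
Term ratio: r(k) = (-1) * (k-1/3) (k+3) / [(k+13/3) (k+1)] - rational; roots negated = parameters, x = (-1), C = 3/4.


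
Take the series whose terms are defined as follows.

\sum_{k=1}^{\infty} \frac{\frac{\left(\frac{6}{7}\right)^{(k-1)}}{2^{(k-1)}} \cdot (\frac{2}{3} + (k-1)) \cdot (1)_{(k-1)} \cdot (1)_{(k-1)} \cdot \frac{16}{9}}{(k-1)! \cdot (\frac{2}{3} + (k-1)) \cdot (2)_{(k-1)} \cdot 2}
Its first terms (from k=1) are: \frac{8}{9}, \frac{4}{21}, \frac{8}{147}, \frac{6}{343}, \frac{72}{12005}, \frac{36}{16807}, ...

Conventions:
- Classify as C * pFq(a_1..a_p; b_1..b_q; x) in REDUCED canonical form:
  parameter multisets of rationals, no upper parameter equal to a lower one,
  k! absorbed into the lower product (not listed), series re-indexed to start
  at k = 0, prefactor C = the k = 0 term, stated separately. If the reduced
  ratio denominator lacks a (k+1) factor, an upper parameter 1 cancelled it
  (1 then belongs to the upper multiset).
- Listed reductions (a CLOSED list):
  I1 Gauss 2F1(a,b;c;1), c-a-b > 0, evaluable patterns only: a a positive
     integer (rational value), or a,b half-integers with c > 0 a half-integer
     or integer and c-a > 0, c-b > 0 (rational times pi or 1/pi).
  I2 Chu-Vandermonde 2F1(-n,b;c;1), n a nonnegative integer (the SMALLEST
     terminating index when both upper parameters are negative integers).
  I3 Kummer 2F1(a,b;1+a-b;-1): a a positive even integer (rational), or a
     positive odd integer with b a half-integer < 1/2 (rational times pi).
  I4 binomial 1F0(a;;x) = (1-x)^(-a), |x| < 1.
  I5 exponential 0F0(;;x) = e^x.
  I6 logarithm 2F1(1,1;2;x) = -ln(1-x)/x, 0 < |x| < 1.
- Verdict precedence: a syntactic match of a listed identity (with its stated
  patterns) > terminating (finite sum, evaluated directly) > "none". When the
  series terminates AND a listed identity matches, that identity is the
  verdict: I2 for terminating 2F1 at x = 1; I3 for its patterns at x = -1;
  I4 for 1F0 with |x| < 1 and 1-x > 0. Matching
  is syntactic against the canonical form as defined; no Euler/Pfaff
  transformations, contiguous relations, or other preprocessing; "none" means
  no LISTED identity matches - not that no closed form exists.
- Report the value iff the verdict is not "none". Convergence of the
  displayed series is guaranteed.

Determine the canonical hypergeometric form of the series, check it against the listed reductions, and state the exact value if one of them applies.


Classification (C = \frac{8}{9}): 2F1 with upper {1, 1}, lower {2}, argument x = \frac{3}{7}. Verdict: the I6 logarithm reduction fires (the logarithm: parameters (1,1;2), x = \frac{3}{7}). Hence: \left(-\frac{56}{27}\right) \cdot \ln\left(\frac{4}{7}\right).

First insight: t_0 being \frac{8}{9}, the constant factors (C = 8/9, x = 3/7) combine into one prefactor.
Ratio: r(k) = \frac{3}{7} * (k+1) (k+1) / [(k+2) (k+1)] - rational in k, leading ratio \frac{3}{7}; with t_0 = \frac{8}{9}, classification follows.


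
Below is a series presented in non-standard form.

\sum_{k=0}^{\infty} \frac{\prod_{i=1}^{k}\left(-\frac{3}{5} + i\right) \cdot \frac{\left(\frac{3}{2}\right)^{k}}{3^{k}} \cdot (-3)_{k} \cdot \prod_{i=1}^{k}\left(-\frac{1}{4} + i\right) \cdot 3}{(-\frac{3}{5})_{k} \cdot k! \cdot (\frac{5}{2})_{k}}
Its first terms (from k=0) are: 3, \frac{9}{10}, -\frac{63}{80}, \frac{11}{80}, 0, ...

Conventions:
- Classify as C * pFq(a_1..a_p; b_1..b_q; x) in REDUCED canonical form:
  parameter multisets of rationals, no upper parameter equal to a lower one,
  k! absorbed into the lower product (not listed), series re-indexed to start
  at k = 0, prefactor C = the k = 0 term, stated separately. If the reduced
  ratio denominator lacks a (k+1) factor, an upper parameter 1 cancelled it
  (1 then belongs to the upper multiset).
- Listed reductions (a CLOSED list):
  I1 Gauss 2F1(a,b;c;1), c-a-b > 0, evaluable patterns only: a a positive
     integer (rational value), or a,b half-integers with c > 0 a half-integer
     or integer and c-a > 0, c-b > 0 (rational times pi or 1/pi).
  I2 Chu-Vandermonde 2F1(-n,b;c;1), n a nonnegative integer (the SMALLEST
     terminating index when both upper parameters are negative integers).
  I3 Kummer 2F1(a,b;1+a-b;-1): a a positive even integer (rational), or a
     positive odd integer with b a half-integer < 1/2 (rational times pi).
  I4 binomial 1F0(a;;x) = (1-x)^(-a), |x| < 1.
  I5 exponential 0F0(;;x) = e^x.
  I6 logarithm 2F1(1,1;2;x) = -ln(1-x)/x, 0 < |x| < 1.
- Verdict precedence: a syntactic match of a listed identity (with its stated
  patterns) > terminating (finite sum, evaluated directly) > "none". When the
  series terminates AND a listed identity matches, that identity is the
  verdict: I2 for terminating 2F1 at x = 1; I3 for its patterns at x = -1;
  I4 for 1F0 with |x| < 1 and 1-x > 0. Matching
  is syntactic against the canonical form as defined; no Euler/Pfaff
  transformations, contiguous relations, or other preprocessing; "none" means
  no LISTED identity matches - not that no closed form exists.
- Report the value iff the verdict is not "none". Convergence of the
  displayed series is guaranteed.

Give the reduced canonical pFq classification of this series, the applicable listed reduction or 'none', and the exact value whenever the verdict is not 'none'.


The series (x = \frac{1}{2}) is 3F2: upper {-3, \frac{2}{5}, \frac{3}{4}}, lower {-\frac{3}{5}, \frac{5}{2}}, prefactor 3. Verdict: terminating. (-3)_k vanishes past k = 3, leaving a 4-term sum, computed directly. Value: \frac{13}{4}.

First insight: x = \frac{1}{2} and the running product (C = 3, x = 1/2) telescopes to a rising factorial.
Consecutive-term ratio: r(k) = \frac{1}{2} * (k-3) (k+\frac{2}{5}) (k+\frac{3}{4}) / [(k-\frac{3}{5}) (k+\frac{5}{2}) (k+1)] - rational in k, leading ratio \frac{1}{2}; with t_0 = 3, classification follows.


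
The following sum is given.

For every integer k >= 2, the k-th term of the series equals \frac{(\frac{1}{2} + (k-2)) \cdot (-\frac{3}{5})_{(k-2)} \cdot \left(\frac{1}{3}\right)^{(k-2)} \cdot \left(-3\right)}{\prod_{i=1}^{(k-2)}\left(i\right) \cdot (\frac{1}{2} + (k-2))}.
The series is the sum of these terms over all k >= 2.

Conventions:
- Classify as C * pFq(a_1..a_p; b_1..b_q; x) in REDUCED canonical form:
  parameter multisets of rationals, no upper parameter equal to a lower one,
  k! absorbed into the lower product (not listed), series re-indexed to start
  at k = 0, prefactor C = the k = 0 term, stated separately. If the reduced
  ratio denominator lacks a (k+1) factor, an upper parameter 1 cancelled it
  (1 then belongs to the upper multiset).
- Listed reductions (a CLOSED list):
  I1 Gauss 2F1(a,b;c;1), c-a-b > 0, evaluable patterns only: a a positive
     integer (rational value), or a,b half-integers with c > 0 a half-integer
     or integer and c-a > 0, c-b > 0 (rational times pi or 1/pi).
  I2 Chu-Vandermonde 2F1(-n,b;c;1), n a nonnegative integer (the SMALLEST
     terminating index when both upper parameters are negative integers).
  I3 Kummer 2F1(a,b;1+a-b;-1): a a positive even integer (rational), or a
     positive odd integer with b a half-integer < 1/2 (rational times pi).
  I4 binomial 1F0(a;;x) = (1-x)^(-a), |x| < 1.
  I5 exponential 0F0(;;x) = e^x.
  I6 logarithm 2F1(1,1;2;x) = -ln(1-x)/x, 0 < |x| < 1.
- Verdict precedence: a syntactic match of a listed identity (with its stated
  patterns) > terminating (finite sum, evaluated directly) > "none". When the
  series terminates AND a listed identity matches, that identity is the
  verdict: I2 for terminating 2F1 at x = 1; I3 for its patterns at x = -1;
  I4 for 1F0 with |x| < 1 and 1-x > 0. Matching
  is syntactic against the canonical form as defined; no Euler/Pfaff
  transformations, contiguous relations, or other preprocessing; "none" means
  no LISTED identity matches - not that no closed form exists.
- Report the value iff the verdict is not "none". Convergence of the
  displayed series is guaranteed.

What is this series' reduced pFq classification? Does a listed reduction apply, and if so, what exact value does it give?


Reduced: x = \frac{1}{3}, 1F0, upper = {-\frac{3}{5}}, lower = {-}, C = -3. Verdict at x = \frac{1}{3}: the I4 binomial reduction matches (the 1F0 binomial series: exponent 3/5, x = \frac{1}{3}). Sum: \left(-3\right) \cdot \left(\frac{2}{3}\right)^{\frac{3}{5}}.

Structural cue: t_0 = -3 here, and k + 1/2 divides numerator and denominator alike; prefactor -3 after cancelling.
Consecutive-term ratio: r(k) = \frac{1}{3} * (k-\frac{3}{5}) / [(k+1)] - rational in k, leading ratio \frac{1}{3}; with t_0 = -3, classification follows.


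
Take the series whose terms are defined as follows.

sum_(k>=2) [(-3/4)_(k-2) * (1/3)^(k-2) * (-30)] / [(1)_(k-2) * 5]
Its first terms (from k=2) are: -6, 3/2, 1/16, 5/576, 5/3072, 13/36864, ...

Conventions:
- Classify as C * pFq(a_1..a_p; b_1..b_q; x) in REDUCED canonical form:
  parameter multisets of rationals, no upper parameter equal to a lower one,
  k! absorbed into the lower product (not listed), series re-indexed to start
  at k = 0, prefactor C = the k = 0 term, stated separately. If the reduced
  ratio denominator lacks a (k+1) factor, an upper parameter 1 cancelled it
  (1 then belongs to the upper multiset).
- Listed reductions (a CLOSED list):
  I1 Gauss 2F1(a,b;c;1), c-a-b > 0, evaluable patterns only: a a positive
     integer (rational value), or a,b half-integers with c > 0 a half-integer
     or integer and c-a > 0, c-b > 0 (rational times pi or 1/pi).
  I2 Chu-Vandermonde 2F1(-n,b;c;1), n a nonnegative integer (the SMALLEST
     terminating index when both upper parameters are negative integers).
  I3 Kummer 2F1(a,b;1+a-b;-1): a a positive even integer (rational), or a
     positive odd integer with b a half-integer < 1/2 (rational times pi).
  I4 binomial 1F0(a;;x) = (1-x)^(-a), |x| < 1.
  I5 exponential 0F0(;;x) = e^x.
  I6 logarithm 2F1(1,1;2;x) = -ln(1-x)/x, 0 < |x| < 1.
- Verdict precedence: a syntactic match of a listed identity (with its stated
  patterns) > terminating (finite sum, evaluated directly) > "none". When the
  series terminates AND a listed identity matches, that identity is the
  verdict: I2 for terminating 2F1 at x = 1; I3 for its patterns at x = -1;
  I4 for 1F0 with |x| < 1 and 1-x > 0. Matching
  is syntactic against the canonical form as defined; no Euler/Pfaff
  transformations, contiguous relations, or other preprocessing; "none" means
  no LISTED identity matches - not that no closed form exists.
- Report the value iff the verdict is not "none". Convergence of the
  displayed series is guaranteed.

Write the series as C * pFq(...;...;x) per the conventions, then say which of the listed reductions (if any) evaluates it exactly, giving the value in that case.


Prefactor -6, argument 1/3: 1F0 with upper {-3/4} over lower {-}. Verdict at x = 1/3: the I4 binomial reduction matches (the 1F0 binomial series: exponent 3/4, x = 1/3). Sum: (-6) * (2/3)^(3/4).

Key observation: t_0 being -6, the constant factors (C = -6, x = 1/3) combine into one prefactor.
Adjacent-term ratio: r(k) = (1/3) * (k-3/4) / [(k+1)] ; factor over Q: parameters, x = (1/3), and C = -6.


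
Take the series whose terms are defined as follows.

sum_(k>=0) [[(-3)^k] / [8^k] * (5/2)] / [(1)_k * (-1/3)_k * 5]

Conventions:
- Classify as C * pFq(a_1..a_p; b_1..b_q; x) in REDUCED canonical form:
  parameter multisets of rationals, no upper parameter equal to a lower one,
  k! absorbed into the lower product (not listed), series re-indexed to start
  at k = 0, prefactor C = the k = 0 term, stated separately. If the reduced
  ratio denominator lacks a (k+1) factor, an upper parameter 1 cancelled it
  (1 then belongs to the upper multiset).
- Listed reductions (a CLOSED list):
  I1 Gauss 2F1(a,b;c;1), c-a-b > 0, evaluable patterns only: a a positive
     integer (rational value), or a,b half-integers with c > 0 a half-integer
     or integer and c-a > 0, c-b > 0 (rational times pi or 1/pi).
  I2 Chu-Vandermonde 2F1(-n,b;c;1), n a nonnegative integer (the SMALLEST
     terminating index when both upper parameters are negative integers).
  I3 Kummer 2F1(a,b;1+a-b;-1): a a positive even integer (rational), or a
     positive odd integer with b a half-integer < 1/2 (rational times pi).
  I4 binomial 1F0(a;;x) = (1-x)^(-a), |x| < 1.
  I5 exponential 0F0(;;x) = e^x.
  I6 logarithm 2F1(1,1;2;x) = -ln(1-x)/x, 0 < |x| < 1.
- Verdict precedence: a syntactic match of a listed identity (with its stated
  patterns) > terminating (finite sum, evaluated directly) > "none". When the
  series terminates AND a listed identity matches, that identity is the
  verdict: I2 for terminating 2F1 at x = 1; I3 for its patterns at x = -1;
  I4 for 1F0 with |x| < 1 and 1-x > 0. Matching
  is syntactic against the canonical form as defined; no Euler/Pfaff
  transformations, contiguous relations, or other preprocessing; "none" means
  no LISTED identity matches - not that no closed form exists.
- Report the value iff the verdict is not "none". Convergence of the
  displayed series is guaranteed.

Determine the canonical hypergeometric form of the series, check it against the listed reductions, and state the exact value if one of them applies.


Key step: with t_0 = 1/2, the constant factors (C = 1/2, x = -3/8) combine into one prefactor.
Ratio: r(k) = (-3/8) * 1 / [(k-1/3) (k+1)] ; factor over Q: parameters, x = (-3/8), and C = 1/2.

Reduced: x = -3/8, 0F1, upper = {-}, lower = {-1/3}, C = 1/2. Verdict: none - at argument -3/8 the multisets {-} ; {-1/3} match no listed identity.


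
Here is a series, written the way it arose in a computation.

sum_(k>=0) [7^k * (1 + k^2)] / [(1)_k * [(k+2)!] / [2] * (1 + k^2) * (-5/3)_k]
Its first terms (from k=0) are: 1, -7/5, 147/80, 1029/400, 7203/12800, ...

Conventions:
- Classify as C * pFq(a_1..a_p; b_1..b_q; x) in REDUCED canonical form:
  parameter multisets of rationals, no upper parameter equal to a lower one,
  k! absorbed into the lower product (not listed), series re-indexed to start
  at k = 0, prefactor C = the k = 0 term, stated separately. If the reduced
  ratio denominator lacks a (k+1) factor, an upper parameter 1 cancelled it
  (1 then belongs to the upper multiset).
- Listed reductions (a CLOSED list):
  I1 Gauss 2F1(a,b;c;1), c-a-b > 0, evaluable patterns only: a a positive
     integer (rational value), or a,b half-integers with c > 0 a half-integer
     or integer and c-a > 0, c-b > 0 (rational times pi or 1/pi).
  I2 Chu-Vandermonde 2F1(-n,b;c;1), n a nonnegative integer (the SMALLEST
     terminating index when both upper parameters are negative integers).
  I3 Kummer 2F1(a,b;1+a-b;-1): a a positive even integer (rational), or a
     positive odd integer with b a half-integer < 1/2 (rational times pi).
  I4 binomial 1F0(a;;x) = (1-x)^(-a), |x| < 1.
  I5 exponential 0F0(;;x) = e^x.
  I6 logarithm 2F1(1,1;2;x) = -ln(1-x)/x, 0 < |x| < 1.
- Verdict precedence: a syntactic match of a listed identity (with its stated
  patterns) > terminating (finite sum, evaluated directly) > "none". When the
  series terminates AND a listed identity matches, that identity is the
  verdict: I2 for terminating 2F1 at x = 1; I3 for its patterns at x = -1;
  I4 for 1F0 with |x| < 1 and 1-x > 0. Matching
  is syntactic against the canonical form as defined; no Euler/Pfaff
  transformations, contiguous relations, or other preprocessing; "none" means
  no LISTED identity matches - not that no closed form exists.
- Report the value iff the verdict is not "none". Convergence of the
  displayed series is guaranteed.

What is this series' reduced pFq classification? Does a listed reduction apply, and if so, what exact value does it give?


Structural cue: t_0 being 1, the factor k^2 + 1 cancels (top and bottom), leaving prefactor 1.
Ratio: r(k) = 7 * 1 / [(k-5/3) (k+3) (k+1)] - rational in k. x = 7; t_0 = 1; negate the roots.

Canonical form: C = 1 times 0F2 with upper {-}, lower {-5/3, 3}, x = 7. Verdict: none here - no I1-I6 shape fits x = 7 with lower {-5/3, 3}.


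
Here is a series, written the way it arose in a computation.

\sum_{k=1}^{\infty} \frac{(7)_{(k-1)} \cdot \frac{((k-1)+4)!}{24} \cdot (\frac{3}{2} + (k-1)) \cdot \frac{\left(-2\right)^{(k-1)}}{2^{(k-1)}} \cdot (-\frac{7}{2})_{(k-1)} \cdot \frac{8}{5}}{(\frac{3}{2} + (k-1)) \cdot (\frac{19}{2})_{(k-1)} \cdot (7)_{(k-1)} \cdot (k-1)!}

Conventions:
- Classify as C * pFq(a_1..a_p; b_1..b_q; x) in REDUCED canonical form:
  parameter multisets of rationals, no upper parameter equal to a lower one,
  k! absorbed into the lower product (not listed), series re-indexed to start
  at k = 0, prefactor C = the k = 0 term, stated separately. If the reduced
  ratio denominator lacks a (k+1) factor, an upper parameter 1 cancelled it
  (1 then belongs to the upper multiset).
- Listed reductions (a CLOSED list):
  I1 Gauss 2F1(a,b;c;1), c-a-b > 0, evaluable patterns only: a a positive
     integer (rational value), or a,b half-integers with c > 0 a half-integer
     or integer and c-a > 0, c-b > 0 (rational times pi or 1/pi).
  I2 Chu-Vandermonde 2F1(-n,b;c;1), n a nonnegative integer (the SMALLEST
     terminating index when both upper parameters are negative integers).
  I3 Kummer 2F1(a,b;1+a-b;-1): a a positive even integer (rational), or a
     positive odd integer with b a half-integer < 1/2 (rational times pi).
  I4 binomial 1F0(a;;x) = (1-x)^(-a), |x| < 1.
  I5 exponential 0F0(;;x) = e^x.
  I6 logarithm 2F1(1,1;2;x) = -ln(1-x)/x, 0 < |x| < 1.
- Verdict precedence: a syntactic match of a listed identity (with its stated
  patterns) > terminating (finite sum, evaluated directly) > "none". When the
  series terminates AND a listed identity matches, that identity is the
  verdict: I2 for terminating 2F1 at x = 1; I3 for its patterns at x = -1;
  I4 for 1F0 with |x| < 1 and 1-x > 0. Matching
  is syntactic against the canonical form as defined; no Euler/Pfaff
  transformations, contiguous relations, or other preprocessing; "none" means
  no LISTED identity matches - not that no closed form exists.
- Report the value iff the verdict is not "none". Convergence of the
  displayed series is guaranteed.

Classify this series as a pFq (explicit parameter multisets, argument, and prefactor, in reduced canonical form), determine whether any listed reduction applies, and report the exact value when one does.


This is \frac{8}{5} * 2F1(-\frac{7}{2}, 5; \frac{19}{2}; -1) in reduced canonical form. Verdict: Kummer (I3) matches (x = -1; c = \frac{19}{2} equals 1+a-b for upper {-\frac{7}{2}, 5}: listed pattern). Value: \frac{153153}{65536} \cdot \pi.

The tell: x = -1 and the factorial ratio (C = 8/5) (k+a-1)!/(a-1)! is a rising factorial (a)_k.
Consecutive-term ratio: r(k) = -1 * (k-\frac{7}{2}) (k+5) / [(k+\frac{19}{2}) (k+1)] - rational in k, leading ratio -1; with t_0 = \frac{8}{5}, classification follows.


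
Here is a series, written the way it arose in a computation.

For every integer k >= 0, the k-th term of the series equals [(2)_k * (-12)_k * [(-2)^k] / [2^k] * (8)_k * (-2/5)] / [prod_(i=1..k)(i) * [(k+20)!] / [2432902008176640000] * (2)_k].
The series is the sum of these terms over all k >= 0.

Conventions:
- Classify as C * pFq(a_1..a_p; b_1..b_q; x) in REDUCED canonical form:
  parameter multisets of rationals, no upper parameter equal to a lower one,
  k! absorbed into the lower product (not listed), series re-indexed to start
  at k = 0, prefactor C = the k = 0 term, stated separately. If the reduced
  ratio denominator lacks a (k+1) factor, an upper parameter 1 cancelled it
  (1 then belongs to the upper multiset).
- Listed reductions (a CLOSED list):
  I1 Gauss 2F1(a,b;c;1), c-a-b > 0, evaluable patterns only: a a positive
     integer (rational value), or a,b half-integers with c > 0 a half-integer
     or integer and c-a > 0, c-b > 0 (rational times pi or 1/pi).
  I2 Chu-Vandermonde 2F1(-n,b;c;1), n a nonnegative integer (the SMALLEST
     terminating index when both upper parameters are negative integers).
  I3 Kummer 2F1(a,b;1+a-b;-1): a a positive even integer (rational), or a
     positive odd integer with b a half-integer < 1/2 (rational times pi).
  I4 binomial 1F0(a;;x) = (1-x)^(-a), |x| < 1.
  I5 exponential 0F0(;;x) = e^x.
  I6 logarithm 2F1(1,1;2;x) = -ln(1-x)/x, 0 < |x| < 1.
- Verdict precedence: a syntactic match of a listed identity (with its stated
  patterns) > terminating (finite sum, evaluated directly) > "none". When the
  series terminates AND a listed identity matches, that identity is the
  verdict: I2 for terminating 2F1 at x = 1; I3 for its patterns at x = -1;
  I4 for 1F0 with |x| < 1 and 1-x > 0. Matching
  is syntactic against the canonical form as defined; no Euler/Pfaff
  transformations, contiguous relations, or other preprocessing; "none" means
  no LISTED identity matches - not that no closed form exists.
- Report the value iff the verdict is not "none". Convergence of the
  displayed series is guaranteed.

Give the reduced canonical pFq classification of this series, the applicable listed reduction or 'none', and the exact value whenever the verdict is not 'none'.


x = -1 here; the reduced form reads 2F1, upper {-12, 8}, lower {21}, C = -2/5. Verdict: Kummer's theorem (I3) fires (x = -1; c = 21 equals 1+a-b for upper {-12, 8}: listed pattern). Sum: -969/35.

The tell: from the first term -2/5: the product of the first k integers (prefactor -2/5) is k!.
Consecutive-term ratio: r(k) = (-1) * (k-12) (k+8) / [(k+21) (k+1)] - poly over poly, x = (-1) from leading terms; C = -2/5 at k = 0.


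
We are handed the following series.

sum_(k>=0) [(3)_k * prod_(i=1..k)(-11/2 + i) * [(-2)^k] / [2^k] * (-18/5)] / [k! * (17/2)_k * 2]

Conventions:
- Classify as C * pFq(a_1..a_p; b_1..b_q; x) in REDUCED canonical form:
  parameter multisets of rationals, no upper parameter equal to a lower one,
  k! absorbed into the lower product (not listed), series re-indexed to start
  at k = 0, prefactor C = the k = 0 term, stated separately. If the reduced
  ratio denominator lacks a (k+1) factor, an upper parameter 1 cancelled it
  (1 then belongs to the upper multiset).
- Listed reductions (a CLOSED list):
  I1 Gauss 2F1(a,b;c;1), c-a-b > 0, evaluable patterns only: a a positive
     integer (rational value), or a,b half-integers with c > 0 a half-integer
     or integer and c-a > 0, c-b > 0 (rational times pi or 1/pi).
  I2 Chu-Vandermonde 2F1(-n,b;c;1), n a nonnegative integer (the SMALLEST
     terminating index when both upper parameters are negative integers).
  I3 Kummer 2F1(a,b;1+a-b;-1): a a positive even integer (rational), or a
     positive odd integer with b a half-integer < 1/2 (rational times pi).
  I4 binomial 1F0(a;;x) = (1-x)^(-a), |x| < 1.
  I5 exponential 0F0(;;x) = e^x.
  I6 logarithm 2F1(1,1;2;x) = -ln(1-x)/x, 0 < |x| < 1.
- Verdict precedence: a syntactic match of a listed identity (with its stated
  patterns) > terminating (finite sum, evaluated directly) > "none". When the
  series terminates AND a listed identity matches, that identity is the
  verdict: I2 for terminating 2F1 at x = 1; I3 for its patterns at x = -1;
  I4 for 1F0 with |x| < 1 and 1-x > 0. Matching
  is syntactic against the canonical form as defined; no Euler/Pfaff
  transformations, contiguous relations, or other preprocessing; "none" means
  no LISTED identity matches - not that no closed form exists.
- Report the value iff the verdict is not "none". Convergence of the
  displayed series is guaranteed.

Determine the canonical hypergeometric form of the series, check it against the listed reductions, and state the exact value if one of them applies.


This is -9/5 * 2F1(-9/2, 3; 17/2; -1) in reduced canonical form. Verdict: Kummer's theorem (I3) fires (x = -1; c = 17/2 equals 1+a-b for upper {-9/2, 3}: listed pattern). Hence: (-81081/32768) * pi.

Key step: t_0 being -9/5, the two k-th powers (C = -9/5) combine into one argument.
Ratio: r(k) = (-1) * (k-9/2) (k+3) / [(k+17/2) (k+1)] - rational in k, leading ratio (-1); with t_0 = -9/5, classification follows.


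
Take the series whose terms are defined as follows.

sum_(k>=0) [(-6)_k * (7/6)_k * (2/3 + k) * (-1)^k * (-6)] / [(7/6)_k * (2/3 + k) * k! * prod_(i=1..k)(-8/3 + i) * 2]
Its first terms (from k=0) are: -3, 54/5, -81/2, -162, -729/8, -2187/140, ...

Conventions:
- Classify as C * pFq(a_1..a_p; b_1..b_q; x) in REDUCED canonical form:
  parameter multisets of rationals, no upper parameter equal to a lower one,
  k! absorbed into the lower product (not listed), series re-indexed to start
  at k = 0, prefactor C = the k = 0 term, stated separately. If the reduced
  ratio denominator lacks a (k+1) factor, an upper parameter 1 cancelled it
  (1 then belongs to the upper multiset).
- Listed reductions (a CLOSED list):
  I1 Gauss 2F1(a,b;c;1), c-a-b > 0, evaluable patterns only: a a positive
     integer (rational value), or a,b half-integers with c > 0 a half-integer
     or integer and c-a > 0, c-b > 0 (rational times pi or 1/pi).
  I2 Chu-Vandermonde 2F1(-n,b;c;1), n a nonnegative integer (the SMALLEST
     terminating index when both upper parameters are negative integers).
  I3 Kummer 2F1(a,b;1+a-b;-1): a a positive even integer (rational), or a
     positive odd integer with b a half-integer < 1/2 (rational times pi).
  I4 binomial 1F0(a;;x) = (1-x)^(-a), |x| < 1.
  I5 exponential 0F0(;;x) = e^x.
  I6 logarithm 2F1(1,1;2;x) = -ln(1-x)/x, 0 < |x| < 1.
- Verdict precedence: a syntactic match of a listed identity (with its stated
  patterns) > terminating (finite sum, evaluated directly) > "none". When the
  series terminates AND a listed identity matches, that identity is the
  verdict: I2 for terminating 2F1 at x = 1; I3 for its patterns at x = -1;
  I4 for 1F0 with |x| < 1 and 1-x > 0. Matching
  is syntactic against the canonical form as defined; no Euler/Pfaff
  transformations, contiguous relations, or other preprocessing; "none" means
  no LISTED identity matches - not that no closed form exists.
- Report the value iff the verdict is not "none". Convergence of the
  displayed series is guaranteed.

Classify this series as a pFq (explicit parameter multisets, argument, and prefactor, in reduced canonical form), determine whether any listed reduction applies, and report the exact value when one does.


Classification (C = -3): 1F1 with upper {-6}, lower {-5/3}, argument x = -1. Verdict: terminating. With -6 upstairs the series is a 7-term polynomial sum; evaluated term by term. Sum: -120891/400.

The tell: x = (-1) and the lower running product (C = -3) is a rising factorial.
Ratio: r(k) = (-1) * (k-6) / [(k-5/3) (k+1)] - rational in k. x = (-1); t_0 = -3; negate the roots.
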